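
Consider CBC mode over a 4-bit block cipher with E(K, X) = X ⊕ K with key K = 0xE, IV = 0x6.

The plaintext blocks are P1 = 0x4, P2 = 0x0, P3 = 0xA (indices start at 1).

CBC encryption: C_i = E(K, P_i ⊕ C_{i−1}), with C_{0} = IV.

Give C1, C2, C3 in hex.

C1: P1 ⊕ 0x6 = 0x2; E(K, 0x2) = 0xC.
C2: P2 ⊕ 0xC = 0xC; E(K, 0xC) = 0x2.
C3: P3 ⊕ 0x2 = 0x8; E(K, 0x8) = 0x6.

C1 = 0xC, C2 = 0x2, C3 = 0x6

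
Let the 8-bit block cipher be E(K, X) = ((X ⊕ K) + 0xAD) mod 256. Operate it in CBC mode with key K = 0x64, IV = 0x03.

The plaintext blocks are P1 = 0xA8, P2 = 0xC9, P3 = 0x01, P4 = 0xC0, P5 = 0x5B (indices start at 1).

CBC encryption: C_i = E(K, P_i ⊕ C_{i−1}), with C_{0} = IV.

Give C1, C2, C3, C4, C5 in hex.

C1 = 0x7C, C2 = 0x7E, C3 = 0xC8, C4 = 0x19, C5 = 0xD3

C1: P1 ⊕ 0x03 = 0xAB; E(K, 0xAB) = 0x7C.
C2: P2 ⊕ 0x7C = 0xB5; E(K, 0xB5) = 0x7E.
C3: P3 ⊕ 0x7E = 0x7F; E(K, 0x7F) = 0xC8.
C4: P4 ⊕ 0xC8 = 0x08; E(K, 0x08) = 0x19.
C5: P5 ⊕ 0x19 = 0x42; E(K, 0x42) = 0xD3.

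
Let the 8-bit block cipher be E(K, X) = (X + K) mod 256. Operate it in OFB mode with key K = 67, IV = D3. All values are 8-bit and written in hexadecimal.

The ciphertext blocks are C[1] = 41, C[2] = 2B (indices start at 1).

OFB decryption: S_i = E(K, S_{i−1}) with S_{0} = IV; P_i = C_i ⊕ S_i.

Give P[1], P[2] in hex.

P[1]: S = E(K, D3) = 3A; 41 ⊕ 3A = 7B.
P[2]: S = E(K, 3A) = A1; 2B ⊕ A1 = 8A.

P[1] = 7B, P[2] = 8A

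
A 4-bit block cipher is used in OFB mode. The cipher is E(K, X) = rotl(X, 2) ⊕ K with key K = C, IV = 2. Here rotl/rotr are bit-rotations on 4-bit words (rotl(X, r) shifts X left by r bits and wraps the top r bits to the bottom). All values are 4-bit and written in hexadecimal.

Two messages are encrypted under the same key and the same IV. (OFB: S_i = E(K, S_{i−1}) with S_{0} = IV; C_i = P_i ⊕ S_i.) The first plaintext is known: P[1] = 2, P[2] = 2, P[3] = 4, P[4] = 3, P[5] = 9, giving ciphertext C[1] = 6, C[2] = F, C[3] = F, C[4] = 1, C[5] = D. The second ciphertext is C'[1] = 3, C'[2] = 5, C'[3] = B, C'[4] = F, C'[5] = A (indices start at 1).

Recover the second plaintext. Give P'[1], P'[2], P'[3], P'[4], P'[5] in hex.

In OFB with a reused IV, both messages share the same keystream S_i, so C_i ⊕ C'_i = P_i ⊕ P'_i and thus P'_i = P_i ⊕ C_i ⊕ C'_i.
P'[1]: 2 ⊕ 6 ⊕ 3 = 7.
P'[2]: 2 ⊕ F ⊕ 5 = 8.
P'[3]: 4 ⊕ F ⊕ B = 0.
P'[4]: 3 ⊕ 1 ⊕ F = D.
P'[5]: 9 ⊕ D ⊕ A = E.

P'[1] = 7, P'[2] = 8, P'[3] = 0, P'[4] = D, P'[5] = E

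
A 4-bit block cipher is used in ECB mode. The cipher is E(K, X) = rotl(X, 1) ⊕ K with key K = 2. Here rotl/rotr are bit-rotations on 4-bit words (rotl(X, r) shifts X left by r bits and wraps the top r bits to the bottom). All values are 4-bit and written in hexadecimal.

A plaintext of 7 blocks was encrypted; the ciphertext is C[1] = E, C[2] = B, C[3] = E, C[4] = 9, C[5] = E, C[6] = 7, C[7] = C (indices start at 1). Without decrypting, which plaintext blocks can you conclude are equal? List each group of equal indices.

ECB encrypts each block independently with the same key, so equal ciphertext blocks imply equal plaintext blocks.
C[1] = C[3] = C[5] = E, so P[1] = P[3] = P[5].

P[1] = P[3] = P[5]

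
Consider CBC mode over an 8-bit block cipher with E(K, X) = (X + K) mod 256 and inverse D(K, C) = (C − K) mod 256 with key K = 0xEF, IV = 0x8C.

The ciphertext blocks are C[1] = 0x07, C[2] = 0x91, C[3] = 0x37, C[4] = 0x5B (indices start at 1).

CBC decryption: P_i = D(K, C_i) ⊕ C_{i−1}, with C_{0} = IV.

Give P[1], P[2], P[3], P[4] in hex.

P[1] = 0x94, P[2] = 0xA5, P[3] = 0xD9, P[4] = 0x5B

P[1]: D(K, 0x07) = 0x18; 0x18 ⊕ 0x8C = 0x94.
P[2]: D(K, 0x91) = 0xA2; 0xA2 ⊕ 0x07 = 0xA5.
P[3]: D(K, 0x37) = 0x48; 0x48 ⊕ 0x91 = 0xD9.
P[4]: D(K, 0x5B) = 0x6C; 0x6C ⊕ 0x37 = 0x5B.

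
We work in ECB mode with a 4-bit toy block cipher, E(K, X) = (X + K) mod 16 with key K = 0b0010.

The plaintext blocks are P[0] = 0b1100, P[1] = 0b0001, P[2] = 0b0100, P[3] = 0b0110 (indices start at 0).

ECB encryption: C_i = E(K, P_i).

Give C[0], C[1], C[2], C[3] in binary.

C[0]: E(K, 0b1100) = 0b1110.
C[1]: E(K, 0b0001) = 0b0011.
C[2]: E(K, 0b0100) = 0b0110.
C[3]: E(K, 0b0110) = 0b1000.

C[0] = 0b1110, C[1] = 0b0011, C[2] = 0b0110, C[3] = 0b1000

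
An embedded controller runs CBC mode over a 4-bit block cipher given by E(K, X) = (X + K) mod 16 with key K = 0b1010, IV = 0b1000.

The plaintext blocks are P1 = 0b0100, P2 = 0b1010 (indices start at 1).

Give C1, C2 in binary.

CBC encryption: C_i = E(K, P_i ⊕ C_{i−1}), with C_{0} = IV.
C1: P1 ⊕ 0b1000 = 0b1100; E(K, 0b1100) = 0b0110.
C2: P2 ⊕ 0b0110 = 0b1100; E(K, 0b1100) = 0b0110.

C1 = 0b0110, C2 = 0b0110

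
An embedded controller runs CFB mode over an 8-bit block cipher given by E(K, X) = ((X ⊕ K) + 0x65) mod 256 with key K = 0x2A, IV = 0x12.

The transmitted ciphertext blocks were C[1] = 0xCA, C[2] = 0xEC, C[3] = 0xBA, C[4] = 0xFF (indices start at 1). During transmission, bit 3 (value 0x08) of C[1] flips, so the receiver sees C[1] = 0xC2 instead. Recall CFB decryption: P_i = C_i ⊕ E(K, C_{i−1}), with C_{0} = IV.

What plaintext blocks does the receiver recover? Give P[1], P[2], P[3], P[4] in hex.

Only C[1] changed, to 0xC2. In CFB, a change in C_i flips the same bit in P_i and garbles P_{i+1}. Decrypting the received ciphertext:
P[1]: E(K, 0x12) = 0x9D; 0xC2 ⊕ 0x9D = 0x5F.
P[2]: E(K, 0xC2) = 0x4D; 0xEC ⊕ 0x4D = 0xA1.
P[3]: E(K, 0xEC) = 0x2B; 0xBA ⊕ 0x2B = 0x91.
P[4]: E(K, 0xBA) = 0xF5; 0xFF ⊕ 0xF5 = 0x0A.
Blocks that differ from the original plaintext: P[1], P[2].

P[1] = 0x5F, P[2] = 0xA1, P[3] = 0x91, P[4] = 0x0A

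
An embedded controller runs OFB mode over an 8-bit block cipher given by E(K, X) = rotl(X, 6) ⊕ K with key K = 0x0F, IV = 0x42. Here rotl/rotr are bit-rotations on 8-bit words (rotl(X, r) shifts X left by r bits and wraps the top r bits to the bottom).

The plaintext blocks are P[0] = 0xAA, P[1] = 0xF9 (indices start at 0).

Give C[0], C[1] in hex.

C[0] = 0x35, C[1] = 0x11

OFB encryption: S_i = E(K, S_{i−1}) with S_{−1} = IV; C_i = P_i ⊕ S_i.
C[0]: S = E(K, 0x42) = 0x9F; 0xAA ⊕ 0x9F = 0x35.
C[1]: S = E(K, 0x9F) = 0xE8; 0xF9 ⊕ 0xE8 = 0x11.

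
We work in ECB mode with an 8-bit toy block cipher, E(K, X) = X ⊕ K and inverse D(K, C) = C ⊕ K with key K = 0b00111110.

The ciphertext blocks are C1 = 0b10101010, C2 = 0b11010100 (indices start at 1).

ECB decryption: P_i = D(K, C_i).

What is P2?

P2 = 0b11101010

P2: D(K, 0b11010100) = 0b11101010.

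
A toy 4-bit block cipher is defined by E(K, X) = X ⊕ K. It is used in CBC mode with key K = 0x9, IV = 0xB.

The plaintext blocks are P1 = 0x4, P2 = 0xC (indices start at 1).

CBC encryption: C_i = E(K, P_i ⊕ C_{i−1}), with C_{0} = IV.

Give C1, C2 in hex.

C1 = 0x6, C2 = 0x3

C1: P1 ⊕ 0xB = 0xF; E(K, 0xF) = 0x6.
C2: P2 ⊕ 0x6 = 0xA; E(K, 0xA) = 0x3.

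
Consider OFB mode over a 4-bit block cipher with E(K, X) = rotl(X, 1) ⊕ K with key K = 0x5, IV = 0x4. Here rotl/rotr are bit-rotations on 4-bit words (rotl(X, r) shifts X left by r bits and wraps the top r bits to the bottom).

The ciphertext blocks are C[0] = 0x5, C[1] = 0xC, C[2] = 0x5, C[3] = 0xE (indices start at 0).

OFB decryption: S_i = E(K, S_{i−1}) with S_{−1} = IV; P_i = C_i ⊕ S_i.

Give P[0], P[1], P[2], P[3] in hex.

P[0] = 0x8, P[1] = 0x2, P[2] = 0xD, P[3] = 0xA

P[0]: S = E(K, 0x4) = 0xD; 0x5 ⊕ 0xD = 0x8.
P[1]: S = E(K, 0xD) = 0xE; 0xC ⊕ 0xE = 0x2.
P[2]: S = E(K, 0xE) = 0x8; 0x5 ⊕ 0x8 = 0xD.
P[3]: S = E(K, 0x8) = 0x4; 0xE ⊕ 0x4 = 0xA.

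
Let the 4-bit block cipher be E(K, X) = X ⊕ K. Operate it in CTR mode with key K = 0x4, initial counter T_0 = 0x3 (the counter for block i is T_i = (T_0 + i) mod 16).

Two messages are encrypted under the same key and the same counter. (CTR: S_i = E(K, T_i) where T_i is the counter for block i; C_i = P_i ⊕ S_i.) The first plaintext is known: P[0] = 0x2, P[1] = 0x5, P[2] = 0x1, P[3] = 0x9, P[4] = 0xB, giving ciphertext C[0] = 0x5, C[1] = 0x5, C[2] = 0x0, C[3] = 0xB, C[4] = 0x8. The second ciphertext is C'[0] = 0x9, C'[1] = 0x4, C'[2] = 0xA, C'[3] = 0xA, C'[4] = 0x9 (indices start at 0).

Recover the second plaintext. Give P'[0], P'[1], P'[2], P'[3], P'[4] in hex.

P'[0] = 0xE, P'[1] = 0x4, P'[2] = 0xB, P'[3] = 0x8, P'[4] = 0xA

In CTR with a reused counter, both messages share the same keystream S_i, so C_i ⊕ C'_i = P_i ⊕ P'_i and thus P'_i = P_i ⊕ C_i ⊕ C'_i.
P'[0]: 0x2 ⊕ 0x5 ⊕ 0x9 = 0xE.
P'[1]: 0x5 ⊕ 0x5 ⊕ 0x4 = 0x4.
P'[2]: 0x1 ⊕ 0x0 ⊕ 0xA = 0xB.
P'[3]: 0x9 ⊕ 0xB ⊕ 0xA = 0x8.
P'[4]: 0xB ⊕ 0x8 ⊕ 0x9 = 0xA.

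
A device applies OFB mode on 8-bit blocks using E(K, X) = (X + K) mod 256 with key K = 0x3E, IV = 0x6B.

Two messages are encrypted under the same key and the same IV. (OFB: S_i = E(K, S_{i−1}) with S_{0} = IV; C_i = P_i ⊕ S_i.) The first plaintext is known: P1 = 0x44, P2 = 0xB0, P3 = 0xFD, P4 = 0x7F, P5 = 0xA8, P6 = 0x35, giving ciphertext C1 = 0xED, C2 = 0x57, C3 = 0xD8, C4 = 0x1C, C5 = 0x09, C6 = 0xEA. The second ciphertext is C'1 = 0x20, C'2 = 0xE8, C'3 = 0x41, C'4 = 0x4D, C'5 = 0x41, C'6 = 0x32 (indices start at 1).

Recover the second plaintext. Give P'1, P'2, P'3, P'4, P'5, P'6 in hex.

P'1 = 0x89, P'2 = 0x0F, P'3 = 0x64, P'4 = 0x2E, P'5 = 0xE0, P'6 = 0xED

In OFB with a reused IV, both messages share the same keystream S_i, so C_i ⊕ C'_i = P_i ⊕ P'_i and thus P'_i = P_i ⊕ C_i ⊕ C'_i.
P'1: 0x44 ⊕ 0xED ⊕ 0x20 = 0x89.
P'2: 0xB0 ⊕ 0x57 ⊕ 0xE8 = 0x0F.
P'3: 0xFD ⊕ 0xD8 ⊕ 0x41 = 0x64.
P'4: 0x7F ⊕ 0x1C ⊕ 0x4D = 0x2E.
P'5: 0xA8 ⊕ 0x09 ⊕ 0x41 = 0xE0.
P'6: 0x35 ⊕ 0xEA ⊕ 0x32 = 0xED.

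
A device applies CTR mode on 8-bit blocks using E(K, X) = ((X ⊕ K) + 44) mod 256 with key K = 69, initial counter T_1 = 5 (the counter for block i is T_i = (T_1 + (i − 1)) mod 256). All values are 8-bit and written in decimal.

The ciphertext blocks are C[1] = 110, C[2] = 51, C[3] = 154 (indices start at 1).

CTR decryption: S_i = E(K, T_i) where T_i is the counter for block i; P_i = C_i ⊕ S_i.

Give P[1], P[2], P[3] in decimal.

P[1]: T = 5, S = E(K, T) = 108; 110 ⊕ 108 = 2.
P[2]: T = 6, S = E(K, T) = 111; 51 ⊕ 111 = 92.
P[3]: T = 7, S = E(K, T) = 110; 154 ⊕ 110 = 244.

P[1] = 2, P[2] = 92, P[3] = 244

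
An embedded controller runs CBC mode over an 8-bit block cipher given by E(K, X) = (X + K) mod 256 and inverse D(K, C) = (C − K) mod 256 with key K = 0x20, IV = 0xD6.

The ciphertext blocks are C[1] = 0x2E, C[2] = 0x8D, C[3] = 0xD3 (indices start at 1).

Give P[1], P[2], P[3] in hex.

CBC decryption: P_i = D(K, C_i) ⊕ C_{i−1}, with C_{0} = IV.
P[1]: D(K, 0x2E) = 0x0E; 0x0E ⊕ 0xD6 = 0xD8.
P[2]: D(K, 0x8D) = 0x6D; 0x6D ⊕ 0x2E = 0x43.
P[3]: D(K, 0xD3) = 0xB3; 0xB3 ⊕ 0x8D = 0x3E.

P[1] = 0xD8, P[2] = 0x43, P[3] = 0x3E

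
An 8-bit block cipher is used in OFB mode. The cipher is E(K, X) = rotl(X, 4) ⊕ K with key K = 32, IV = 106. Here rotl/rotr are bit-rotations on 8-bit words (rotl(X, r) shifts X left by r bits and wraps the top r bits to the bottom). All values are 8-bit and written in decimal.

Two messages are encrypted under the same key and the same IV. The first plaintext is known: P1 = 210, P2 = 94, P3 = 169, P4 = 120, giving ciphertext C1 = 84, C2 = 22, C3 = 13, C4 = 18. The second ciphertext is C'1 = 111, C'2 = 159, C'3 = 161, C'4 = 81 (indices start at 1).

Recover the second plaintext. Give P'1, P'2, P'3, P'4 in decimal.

P'1 = 233, P'2 = 215, P'3 = 5, P'4 = 59

In OFB with a reused IV, both messages share the same keystream S_i, so C_i ⊕ C'_i = P_i ⊕ P'_i and thus P'_i = P_i ⊕ C_i ⊕ C'_i.
P'1: 210 ⊕ 84 ⊕ 111 = 233.
P'2: 94 ⊕ 22 ⊕ 159 = 215.
P'3: 169 ⊕ 13 ⊕ 161 = 5.
P'4: 120 ⊕ 18 ⊕ 81 = 59.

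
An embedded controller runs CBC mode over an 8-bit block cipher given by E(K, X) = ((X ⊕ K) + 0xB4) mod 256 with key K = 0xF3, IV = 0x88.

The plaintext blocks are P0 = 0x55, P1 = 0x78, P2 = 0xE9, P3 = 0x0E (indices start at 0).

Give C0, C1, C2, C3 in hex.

CBC encryption: C_i = E(K, P_i ⊕ C_{i−1}), with C_{−1} = IV.
C0: P0 ⊕ 0x88 = 0xDD; E(K, 0xDD) = 0xE2.
C1: P1 ⊕ 0xE2 = 0x9A; E(K, 0x9A) = 0x1D.
C2: P2 ⊕ 0x1D = 0xF4; E(K, 0xF4) = 0xBB.
C3: P3 ⊕ 0xBB = 0xB5; E(K, 0xB5) = 0xFA.

C0 = 0xE2, C1 = 0x1D, C2 = 0xBB, C3 = 0xFA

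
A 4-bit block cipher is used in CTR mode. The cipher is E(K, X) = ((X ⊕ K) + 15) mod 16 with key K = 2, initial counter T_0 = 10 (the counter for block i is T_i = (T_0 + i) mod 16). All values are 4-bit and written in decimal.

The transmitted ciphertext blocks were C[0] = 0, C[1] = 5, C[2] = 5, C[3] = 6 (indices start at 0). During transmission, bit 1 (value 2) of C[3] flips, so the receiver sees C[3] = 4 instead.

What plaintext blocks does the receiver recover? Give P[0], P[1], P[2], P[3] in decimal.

P[0] = 7, P[1] = 13, P[2] = 8, P[3] = 10

CTR decryption: S_i = E(K, T_i) where T_i is the counter for block i; P_i = C_i ⊕ S_i.
Only C[3] changed, to 4. In CTR, a change in C_i flips the same bit in P_i only; the keystream is unaffected. Decrypting the received ciphertext:
P[0]: T = 10, S = E(K, T) = 7; 0 ⊕ 7 = 7.
P[1]: T = 11, S = E(K, T) = 8; 5 ⊕ 8 = 13.
P[2]: T = 12, S = E(K, T) = 13; 5 ⊕ 13 = 8.
P[3]: T = 13, S = E(K, T) = 14; 4 ⊕ 14 = 10.
Blocks that differ from the original plaintext: P[3].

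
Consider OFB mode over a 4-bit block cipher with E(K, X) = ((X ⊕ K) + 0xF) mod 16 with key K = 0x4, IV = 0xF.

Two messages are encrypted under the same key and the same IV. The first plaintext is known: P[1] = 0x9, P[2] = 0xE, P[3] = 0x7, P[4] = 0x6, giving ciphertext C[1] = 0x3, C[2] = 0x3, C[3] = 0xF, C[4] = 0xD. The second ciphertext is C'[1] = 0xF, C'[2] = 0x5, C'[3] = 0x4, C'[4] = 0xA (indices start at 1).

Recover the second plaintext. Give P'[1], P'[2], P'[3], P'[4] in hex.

P'[1] = 0x5, P'[2] = 0x8, P'[3] = 0xC, P'[4] = 0x1

In OFB with a reused IV, both messages share the same keystream S_i, so C_i ⊕ C'_i = P_i ⊕ P'_i and thus P'_i = P_i ⊕ C_i ⊕ C'_i.
P'[1]: 0x9 ⊕ 0x3 ⊕ 0xF = 0x5.
P'[2]: 0xE ⊕ 0x3 ⊕ 0x5 = 0x8.
P'[3]: 0x7 ⊕ 0xF ⊕ 0x4 = 0xC.
P'[4]: 0x6 ⊕ 0xD ⊕ 0xA = 0x1.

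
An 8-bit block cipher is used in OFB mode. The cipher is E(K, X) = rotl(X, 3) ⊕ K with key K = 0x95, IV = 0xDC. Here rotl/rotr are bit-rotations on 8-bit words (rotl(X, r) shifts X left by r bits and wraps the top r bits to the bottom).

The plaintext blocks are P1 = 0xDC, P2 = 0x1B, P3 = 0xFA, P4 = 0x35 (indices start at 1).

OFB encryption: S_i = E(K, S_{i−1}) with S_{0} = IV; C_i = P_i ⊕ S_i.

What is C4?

C4 = 0x8F

C1: S = E(K, 0xDC) = 0x73; 0xDC ⊕ 0x73 = 0xAF.
C2: S = E(K, 0x73) = 0x0E; 0x1B ⊕ 0x0E = 0x15.
C3: S = E(K, 0x0E) = 0xE5; 0xFA ⊕ 0xE5 = 0x1F.
C4: S = E(K, 0xE5) = 0xBA; 0x35 ⊕ 0xBA = 0x8F.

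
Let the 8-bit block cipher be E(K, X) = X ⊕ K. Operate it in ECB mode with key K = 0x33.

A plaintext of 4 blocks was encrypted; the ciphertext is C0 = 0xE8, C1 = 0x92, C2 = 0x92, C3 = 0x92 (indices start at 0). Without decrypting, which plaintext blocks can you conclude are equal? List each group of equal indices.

P1 = P2 = P3

ECB encrypts each block independently with the same key, so equal ciphertext blocks imply equal plaintext blocks.
C1 = C2 = C3 = 0x92, so P1 = P2 = P3.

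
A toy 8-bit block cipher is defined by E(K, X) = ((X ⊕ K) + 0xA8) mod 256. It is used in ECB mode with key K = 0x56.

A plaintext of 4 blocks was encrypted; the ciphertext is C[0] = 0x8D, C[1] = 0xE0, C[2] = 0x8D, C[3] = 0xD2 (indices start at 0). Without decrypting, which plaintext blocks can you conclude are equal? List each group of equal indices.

ECB encrypts each block independently with the same key, so equal ciphertext blocks imply equal plaintext blocks.
C[0] = C[2] = 0x8D, so P[0] = P[2].

P[0] = P[2]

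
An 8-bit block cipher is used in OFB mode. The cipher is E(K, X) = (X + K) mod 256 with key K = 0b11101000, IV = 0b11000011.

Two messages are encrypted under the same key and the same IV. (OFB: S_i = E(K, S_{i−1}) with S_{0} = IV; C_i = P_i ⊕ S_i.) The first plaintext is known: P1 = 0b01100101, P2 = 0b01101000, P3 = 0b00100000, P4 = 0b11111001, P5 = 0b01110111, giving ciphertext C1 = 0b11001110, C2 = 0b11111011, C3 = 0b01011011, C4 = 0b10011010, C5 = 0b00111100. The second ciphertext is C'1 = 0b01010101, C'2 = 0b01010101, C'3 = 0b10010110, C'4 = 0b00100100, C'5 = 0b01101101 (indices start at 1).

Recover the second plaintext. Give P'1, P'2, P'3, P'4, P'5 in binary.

In OFB with a reused IV, both messages share the same keystream S_i, so C_i ⊕ C'_i = P_i ⊕ P'_i and thus P'_i = P_i ⊕ C_i ⊕ C'_i.
P'1: 0b01100101 ⊕ 0b11001110 ⊕ 0b01010101 = 0b11111110.
P'2: 0b01101000 ⊕ 0b11111011 ⊕ 0b01010101 = 0b11000110.
P'3: 0b00100000 ⊕ 0b01011011 ⊕ 0b10010110 = 0b11101101.
P'4: 0b11111001 ⊕ 0b10011010 ⊕ 0b00100100 = 0b01000111.
P'5: 0b01110111 ⊕ 0b00111100 ⊕ 0b01101101 = 0b00100110.

P'1 = 0b11111110, P'2 = 0b11000110, P'3 = 0b11101101, P'4 = 0b01000111, P'5 = 0b00100110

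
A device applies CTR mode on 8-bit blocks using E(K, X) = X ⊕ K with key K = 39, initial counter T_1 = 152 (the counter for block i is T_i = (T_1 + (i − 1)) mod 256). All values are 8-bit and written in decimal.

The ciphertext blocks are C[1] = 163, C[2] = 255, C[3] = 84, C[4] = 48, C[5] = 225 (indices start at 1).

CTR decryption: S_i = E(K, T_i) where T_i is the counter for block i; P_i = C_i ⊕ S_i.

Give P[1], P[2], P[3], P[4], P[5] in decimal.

P[1] = 28, P[2] = 65, P[3] = 233, P[4] = 140, P[5] = 90

P[1]: T = 152, S = E(K, T) = 191; 163 ⊕ 191 = 28.
P[2]: T = 153, S = E(K, T) = 190; 255 ⊕ 190 = 65.
P[3]: T = 154, S = E(K, T) = 189; 84 ⊕ 189 = 233.
P[4]: T = 155, S = E(K, T) = 188; 48 ⊕ 188 = 140.
P[5]: T = 156, S = E(K, T) = 187; 225 ⊕ 187 = 90.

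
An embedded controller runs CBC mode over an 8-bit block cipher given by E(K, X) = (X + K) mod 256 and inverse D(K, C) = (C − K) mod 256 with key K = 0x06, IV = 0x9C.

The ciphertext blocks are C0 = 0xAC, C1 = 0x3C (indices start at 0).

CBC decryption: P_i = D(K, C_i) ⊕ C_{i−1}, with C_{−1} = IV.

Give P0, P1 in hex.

P0: D(K, 0xAC) = 0xA6; 0xA6 ⊕ 0x9C = 0x3A.
P1: D(K, 0x3C) = 0x36; 0x36 ⊕ 0xAC = 0x9A.

P0 = 0x3A, P1 = 0x9A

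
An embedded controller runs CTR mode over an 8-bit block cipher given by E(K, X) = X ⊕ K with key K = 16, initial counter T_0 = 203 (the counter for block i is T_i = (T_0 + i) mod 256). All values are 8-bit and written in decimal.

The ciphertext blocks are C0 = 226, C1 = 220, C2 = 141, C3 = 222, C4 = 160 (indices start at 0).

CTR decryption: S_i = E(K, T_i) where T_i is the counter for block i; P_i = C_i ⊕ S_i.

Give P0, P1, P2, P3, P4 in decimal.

P0: T = 203, S = E(K, T) = 219; 226 ⊕ 219 = 57.
P1: T = 204, S = E(K, T) = 220; 220 ⊕ 220 = 0.
P2: T = 205, S = E(K, T) = 221; 141 ⊕ 221 = 80.
P3: T = 206, S = E(K, T) = 222; 222 ⊕ 222 = 0.
P4: T = 207, S = E(K, T) = 223; 160 ⊕ 223 = 127.

P0 = 57, P1 = 0, P2 = 80, P3 = 0, P4 = 127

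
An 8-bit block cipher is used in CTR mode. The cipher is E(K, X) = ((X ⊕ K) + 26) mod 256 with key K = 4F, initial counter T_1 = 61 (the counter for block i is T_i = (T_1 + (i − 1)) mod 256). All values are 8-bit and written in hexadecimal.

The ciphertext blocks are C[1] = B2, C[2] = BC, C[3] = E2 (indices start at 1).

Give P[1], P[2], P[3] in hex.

P[1] = E6, P[2] = EF, P[3] = B0

CTR decryption: S_i = E(K, T_i) where T_i is the counter for block i; P_i = C_i ⊕ S_i.
P[1]: T = 61, S = E(K, T) = 54; B2 ⊕ 54 = E6.
P[2]: T = 62, S = E(K, T) = 53; BC ⊕ 53 = EF.
P[3]: T = 63, S = E(K, T) = 52; E2 ⊕ 52 = B0.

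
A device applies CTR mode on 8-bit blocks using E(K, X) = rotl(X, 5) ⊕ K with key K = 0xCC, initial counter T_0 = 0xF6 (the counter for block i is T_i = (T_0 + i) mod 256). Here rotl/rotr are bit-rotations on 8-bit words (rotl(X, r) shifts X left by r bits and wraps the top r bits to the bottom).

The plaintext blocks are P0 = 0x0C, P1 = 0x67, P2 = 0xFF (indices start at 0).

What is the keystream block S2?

CTR encryption: S_i = E(K, T_i) where T_i is the counter for block i; C_i = P_i ⊕ S_i.
C0: T = 0xF6, S = E(K, T) = 0x12; 0x0C ⊕ 0x12 = 0x1E.
C1: T = 0xF7, S = E(K, T) = 0x32; 0x67 ⊕ 0x32 = 0x55.
C2: T = 0xF8, S = E(K, T) = 0xD3; 0xFF ⊕ 0xD3 = 0x2C.
So S2 = 0xD3.

0xD3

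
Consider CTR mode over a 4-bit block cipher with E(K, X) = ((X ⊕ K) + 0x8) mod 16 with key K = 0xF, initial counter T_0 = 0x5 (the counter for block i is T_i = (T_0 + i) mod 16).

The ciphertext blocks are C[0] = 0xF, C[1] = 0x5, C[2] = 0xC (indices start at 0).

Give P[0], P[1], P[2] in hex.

P[0] = 0xD, P[1] = 0x4, P[2] = 0xC

CTR decryption: S_i = E(K, T_i) where T_i is the counter for block i; P_i = C_i ⊕ S_i.
P[0]: T = 0x5, S = E(K, T) = 0x2; 0xF ⊕ 0x2 = 0xD.
P[1]: T = 0x6, S = E(K, T) = 0x1; 0x5 ⊕ 0x1 = 0x4.
P[2]: T = 0x7, S = E(K, T) = 0x0; 0xC ⊕ 0x0 = 0xC.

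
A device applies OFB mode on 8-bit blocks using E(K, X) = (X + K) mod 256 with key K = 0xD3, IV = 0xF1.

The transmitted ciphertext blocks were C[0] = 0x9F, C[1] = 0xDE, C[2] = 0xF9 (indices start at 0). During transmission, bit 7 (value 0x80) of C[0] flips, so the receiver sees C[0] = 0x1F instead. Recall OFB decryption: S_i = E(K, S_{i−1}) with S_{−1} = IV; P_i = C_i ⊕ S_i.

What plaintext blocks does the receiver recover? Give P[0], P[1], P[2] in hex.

Only C[0] changed, to 0x1F. In OFB, a change in C_i flips the same bit in P_i only; the keystream is unaffected. Decrypting the received ciphertext:
P[0]: S = E(K, 0xF1) = 0xC4; 0x1F ⊕ 0xC4 = 0xDB.
P[1]: S = E(K, 0xC4) = 0x97; 0xDE ⊕ 0x97 = 0x49.
P[2]: S = E(K, 0x97) = 0x6A; 0xF9 ⊕ 0x6A = 0x93.
Blocks that differ from the original plaintext: P[0].

P[0] = 0xDB, P[1] = 0x49, P[2] = 0x93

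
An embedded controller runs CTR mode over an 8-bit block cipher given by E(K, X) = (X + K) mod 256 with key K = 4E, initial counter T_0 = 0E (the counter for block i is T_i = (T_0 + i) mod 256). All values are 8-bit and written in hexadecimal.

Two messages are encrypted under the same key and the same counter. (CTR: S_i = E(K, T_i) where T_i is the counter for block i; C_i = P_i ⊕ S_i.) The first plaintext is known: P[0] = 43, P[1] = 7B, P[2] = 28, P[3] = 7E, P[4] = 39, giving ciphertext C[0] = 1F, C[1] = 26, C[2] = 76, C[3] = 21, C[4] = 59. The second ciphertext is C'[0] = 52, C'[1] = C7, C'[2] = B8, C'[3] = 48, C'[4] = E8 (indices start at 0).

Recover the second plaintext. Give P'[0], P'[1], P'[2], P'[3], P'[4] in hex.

In CTR with a reused counter, both messages share the same keystream S_i, so C_i ⊕ C'_i = P_i ⊕ P'_i and thus P'_i = P_i ⊕ C_i ⊕ C'_i.
P'[0]: 43 ⊕ 1F ⊕ 52 = 0E.
P'[1]: 7B ⊕ 26 ⊕ C7 = 9A.
P'[2]: 28 ⊕ 76 ⊕ B8 = E6.
P'[3]: 7E ⊕ 21 ⊕ 48 = 17.
P'[4]: 39 ⊕ 59 ⊕ E8 = 88.

P'[0] = 0E, P'[1] = 9A, P'[2] = E6, P'[3] = 17, P'[4] = 88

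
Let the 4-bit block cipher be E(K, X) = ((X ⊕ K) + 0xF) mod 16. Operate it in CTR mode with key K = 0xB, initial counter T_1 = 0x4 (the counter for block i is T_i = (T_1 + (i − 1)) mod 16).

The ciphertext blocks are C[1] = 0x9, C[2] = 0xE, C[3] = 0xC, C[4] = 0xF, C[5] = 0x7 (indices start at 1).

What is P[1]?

P[1] = 0x7

CTR decryption: S_i = E(K, T_i) where T_i is the counter for block i; P_i = C_i ⊕ S_i.
P[1]: T = 0x4, S = E(K, T) = 0xE; 0x9 ⊕ 0xE = 0x7.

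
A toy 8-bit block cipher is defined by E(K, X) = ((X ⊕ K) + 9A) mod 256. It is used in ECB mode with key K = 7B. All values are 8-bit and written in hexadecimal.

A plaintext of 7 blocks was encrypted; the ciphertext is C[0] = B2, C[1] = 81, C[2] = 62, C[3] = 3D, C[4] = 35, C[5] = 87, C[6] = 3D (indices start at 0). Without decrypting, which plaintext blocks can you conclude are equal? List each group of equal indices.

P[3] = P[6]

ECB encrypts each block independently with the same key, so equal ciphertext blocks imply equal plaintext blocks.
C[3] = C[6] = 3D, so P[3] = P[6].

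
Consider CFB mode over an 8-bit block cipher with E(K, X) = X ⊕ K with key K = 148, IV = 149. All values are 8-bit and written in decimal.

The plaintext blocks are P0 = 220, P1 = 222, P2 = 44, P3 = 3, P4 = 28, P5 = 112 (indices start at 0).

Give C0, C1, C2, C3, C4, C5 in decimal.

CFB encryption: C_i = P_i ⊕ E(K, C_{i−1}), with C_{−1} = IV.
C0: E(K, 149) = 1; 220 ⊕ 1 = 221.
C1: E(K, 221) = 73; 222 ⊕ 73 = 151.
C2: E(K, 151) = 3; 44 ⊕ 3 = 47.
C3: E(K, 47) = 187; 3 ⊕ 187 = 184.
C4: E(K, 184) = 44; 28 ⊕ 44 = 48.
C5: E(K, 48) = 164; 112 ⊕ 164 = 212.

C0 = 221, C1 = 151, C2 = 47, C3 = 184, C4 = 48, C5 = 212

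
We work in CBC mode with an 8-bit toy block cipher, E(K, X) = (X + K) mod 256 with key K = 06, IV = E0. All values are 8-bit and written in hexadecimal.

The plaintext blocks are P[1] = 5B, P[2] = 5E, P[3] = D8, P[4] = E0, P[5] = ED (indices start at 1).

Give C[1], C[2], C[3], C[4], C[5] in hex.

C[1] = C1, C[2] = A5, C[3] = 83, C[4] = 69, C[5] = 8A

CBC encryption: C_i = E(K, P_i ⊕ C_{i−1}), with C_{0} = IV.
C[1]: P[1] ⊕ E0 = BB; E(K, BB) = C1.
C[2]: P[2] ⊕ C1 = 9F; E(K, 9F) = A5.
C[3]: P[3] ⊕ A5 = 7D; E(K, 7D) = 83.
C[4]: P[4] ⊕ 83 = 63; E(K, 63) = 69.
C[5]: P[5] ⊕ 69 = 84; E(K, 84) = 8A.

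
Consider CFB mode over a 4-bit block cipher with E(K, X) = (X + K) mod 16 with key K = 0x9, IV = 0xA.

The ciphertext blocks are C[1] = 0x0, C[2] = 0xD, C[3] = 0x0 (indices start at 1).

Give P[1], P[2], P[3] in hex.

CFB decryption: P_i = C_i ⊕ E(K, C_{i−1}), with C_{0} = IV.
P[1]: E(K, 0xA) = 0x3; 0x0 ⊕ 0x3 = 0x3.
P[2]: E(K, 0x0) = 0x9; 0xD ⊕ 0x9 = 0x4.
P[3]: E(K, 0xD) = 0x6; 0x0 ⊕ 0x6 = 0x6.

P[1] = 0x3, P[2] = 0x4, P[3] = 0x6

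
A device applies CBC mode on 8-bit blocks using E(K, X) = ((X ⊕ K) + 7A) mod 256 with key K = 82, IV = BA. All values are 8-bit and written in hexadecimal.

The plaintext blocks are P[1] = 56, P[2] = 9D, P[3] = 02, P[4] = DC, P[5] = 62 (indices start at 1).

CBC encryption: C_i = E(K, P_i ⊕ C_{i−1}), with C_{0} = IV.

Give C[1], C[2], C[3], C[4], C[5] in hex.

C[1]: P[1] ⊕ BA = EC; E(K, EC) = E8.
C[2]: P[2] ⊕ E8 = 75; E(K, 75) = 71.
C[3]: P[3] ⊕ 71 = 73; E(K, 73) = 6B.
C[4]: P[4] ⊕ 6B = B7; E(K, B7) = AF.
C[5]: P[5] ⊕ AF = CD; E(K, CD) = C9.

C[1] = E8, C[2] = 71, C[3] = 6B, C[4] = AF, C[5] = C9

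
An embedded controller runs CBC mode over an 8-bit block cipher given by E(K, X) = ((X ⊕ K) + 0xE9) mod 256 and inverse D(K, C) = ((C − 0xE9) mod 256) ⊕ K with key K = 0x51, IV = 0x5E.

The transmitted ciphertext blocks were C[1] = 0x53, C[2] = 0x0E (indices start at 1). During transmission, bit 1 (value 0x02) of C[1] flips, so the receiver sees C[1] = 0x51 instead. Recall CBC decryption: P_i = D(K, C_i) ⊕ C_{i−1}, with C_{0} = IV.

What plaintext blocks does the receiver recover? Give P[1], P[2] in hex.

P[1] = 0x67, P[2] = 0x25

Only C[1] changed, to 0x51. In CBC, a change in C_i garbles P_i and flips the same bit in P_{i+1}. Decrypting the received ciphertext:
P[1]: D(K, 0x51) = 0x39; 0x39 ⊕ 0x5E = 0x67.
P[2]: D(K, 0x0E) = 0x74; 0x74 ⊕ 0x51 = 0x25.
Blocks that differ from the original plaintext: P[1], P[2].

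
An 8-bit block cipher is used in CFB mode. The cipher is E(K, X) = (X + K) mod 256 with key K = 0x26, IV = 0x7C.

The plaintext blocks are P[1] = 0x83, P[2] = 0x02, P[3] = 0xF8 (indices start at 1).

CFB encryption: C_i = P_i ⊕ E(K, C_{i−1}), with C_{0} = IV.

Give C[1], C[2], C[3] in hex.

C[1]: E(K, 0x7C) = 0xA2; 0x83 ⊕ 0xA2 = 0x21.
C[2]: E(K, 0x21) = 0x47; 0x02 ⊕ 0x47 = 0x45.
C[3]: E(K, 0x45) = 0x6B; 0xF8 ⊕ 0x6B = 0x93.

C[1] = 0x21, C[2] = 0x45, C[3] = 0x93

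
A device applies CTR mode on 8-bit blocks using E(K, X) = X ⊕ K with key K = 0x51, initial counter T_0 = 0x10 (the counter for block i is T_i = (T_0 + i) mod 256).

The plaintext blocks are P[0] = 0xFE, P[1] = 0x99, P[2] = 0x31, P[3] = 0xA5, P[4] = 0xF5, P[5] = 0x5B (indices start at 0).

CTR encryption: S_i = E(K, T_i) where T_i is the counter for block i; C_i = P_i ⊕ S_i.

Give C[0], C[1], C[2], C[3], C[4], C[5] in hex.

C[0]: T = 0x10, S = E(K, T) = 0x41; 0xFE ⊕ 0x41 = 0xBF.
C[1]: T = 0x11, S = E(K, T) = 0x40; 0x99 ⊕ 0x40 = 0xD9.
C[2]: T = 0x12, S = E(K, T) = 0x43; 0x31 ⊕ 0x43 = 0x72.
C[3]: T = 0x13, S = E(K, T) = 0x42; 0xA5 ⊕ 0x42 = 0xE7.
C[4]: T = 0x14, S = E(K, T) = 0x45; 0xF5 ⊕ 0x45 = 0xB0.
C[5]: T = 0x15, S = E(K, T) = 0x44; 0x5B ⊕ 0x44 = 0x1F.

C[0] = 0xBF, C[1] = 0xD9, C[2] = 0x72, C[3] = 0xE7, C[4] = 0xB0, C[5] = 0x1F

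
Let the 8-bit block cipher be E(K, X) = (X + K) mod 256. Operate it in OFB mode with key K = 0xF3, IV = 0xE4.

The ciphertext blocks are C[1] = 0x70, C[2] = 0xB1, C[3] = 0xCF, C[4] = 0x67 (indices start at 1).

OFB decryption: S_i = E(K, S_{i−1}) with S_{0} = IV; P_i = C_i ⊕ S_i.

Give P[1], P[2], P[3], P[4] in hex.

P[1]: S = E(K, 0xE4) = 0xD7; 0x70 ⊕ 0xD7 = 0xA7.
P[2]: S = E(K, 0xD7) = 0xCA; 0xB1 ⊕ 0xCA = 0x7B.
P[3]: S = E(K, 0xCA) = 0xBD; 0xCF ⊕ 0xBD = 0x72.
P[4]: S = E(K, 0xBD) = 0xB0; 0x67 ⊕ 0xB0 = 0xD7.

P[1] = 0xA7, P[2] = 0x7B, P[3] = 0x72, P[4] = 0xD7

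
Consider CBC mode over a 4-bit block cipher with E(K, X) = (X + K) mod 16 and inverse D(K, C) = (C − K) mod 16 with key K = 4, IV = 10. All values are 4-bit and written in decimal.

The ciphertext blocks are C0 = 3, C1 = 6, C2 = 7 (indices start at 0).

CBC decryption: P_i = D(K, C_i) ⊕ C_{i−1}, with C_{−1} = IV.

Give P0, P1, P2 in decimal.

P0: D(K, 3) = 15; 15 ⊕ 10 = 5.
P1: D(K, 6) = 2; 2 ⊕ 3 = 1.
P2: D(K, 7) = 3; 3 ⊕ 6 = 5.

P0 = 5, P1 = 1, P2 = 5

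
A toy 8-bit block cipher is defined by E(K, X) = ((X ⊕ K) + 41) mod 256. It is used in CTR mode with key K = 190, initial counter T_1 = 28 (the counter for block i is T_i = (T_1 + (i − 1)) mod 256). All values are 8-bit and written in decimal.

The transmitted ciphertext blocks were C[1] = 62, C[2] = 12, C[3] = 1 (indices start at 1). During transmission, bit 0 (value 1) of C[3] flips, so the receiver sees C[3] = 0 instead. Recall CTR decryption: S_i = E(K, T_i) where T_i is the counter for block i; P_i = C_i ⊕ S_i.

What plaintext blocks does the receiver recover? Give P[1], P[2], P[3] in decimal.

Only C[3] changed, to 0. In CTR, a change in C_i flips the same bit in P_i only; the keystream is unaffected. Decrypting the received ciphertext:
P[1]: T = 28, S = E(K, T) = 203; 62 ⊕ 203 = 245.
P[2]: T = 29, S = E(K, T) = 204; 12 ⊕ 204 = 192.
P[3]: T = 30, S = E(K, T) = 201; 0 ⊕ 201 = 201.
Blocks that differ from the original plaintext: P[3].

P[1] = 245, P[2] = 192, P[3] = 201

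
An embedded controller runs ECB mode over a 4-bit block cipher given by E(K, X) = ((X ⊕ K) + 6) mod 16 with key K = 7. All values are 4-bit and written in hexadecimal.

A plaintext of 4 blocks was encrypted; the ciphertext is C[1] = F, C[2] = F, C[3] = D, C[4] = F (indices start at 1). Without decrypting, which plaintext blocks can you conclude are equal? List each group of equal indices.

ECB encrypts each block independently with the same key, so equal ciphertext blocks imply equal plaintext blocks.
C[1] = C[2] = C[4] = F, so P[1] = P[2] = P[4].

P[1] = P[2] = P[4]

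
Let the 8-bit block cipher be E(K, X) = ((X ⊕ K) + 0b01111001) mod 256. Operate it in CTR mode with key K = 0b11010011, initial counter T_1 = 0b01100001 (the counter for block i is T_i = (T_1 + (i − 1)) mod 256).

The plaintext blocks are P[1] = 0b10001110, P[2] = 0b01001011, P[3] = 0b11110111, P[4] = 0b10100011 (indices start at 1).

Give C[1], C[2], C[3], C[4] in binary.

CTR encryption: S_i = E(K, T_i) where T_i is the counter for block i; C_i = P_i ⊕ S_i.
C[1]: T = 0b01100001, S = E(K, T) = 0b00101011; 0b10001110 ⊕ 0b00101011 = 0b10100101.
C[2]: T = 0b01100010, S = E(K, T) = 0b00101010; 0b01001011 ⊕ 0b00101010 = 0b01100001.
C[3]: T = 0b01100011, S = E(K, T) = 0b00101001; 0b11110111 ⊕ 0b00101001 = 0b11011110.
C[4]: T = 0b01100100, S = E(K, T) = 0b00110000; 0b10100011 ⊕ 0b00110000 = 0b10010011.

C[1] = 0b10100101, C[2] = 0b01100001, C[3] = 0b11011110, C[4] = 0b10010011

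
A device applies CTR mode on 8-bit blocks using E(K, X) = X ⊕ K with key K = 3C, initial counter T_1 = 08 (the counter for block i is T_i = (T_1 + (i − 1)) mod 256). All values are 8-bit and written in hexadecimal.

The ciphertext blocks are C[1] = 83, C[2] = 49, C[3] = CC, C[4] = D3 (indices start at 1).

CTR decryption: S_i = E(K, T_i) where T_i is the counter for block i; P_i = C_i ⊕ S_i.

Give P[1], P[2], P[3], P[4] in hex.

P[1] = B7, P[2] = 7C, P[3] = FA, P[4] = E4

P[1]: T = 08, S = E(K, T) = 34; 83 ⊕ 34 = B7.
P[2]: T = 09, S = E(K, T) = 35; 49 ⊕ 35 = 7C.
P[3]: T = 0A, S = E(K, T) = 36; CC ⊕ 36 = FA.
P[4]: T = 0B, S = E(K, T) = 37; D3 ⊕ 37 = E4.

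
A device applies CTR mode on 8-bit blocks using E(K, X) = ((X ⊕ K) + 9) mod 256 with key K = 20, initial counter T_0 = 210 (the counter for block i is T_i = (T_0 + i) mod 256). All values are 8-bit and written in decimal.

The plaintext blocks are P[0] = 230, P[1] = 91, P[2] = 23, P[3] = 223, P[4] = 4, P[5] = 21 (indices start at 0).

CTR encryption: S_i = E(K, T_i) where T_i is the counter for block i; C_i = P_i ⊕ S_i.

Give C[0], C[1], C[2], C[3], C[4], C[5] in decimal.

C[0]: T = 210, S = E(K, T) = 207; 230 ⊕ 207 = 41.
C[1]: T = 211, S = E(K, T) = 208; 91 ⊕ 208 = 139.
C[2]: T = 212, S = E(K, T) = 201; 23 ⊕ 201 = 222.
C[3]: T = 213, S = E(K, T) = 202; 223 ⊕ 202 = 21.
C[4]: T = 214, S = E(K, T) = 203; 4 ⊕ 203 = 207.
C[5]: T = 215, S = E(K, T) = 204; 21 ⊕ 204 = 217.

C[0] = 41, C[1] = 139, C[2] = 222, C[3] = 21, C[4] = 207, C[5] = 217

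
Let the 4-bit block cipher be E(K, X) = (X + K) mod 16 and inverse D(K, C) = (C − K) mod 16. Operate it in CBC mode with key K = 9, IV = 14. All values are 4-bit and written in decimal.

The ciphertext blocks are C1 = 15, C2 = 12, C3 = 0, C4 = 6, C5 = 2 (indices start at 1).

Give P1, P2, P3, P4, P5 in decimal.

CBC decryption: P_i = D(K, C_i) ⊕ C_{i−1}, with C_{0} = IV.
P1: D(K, 15) = 6; 6 ⊕ 14 = 8.
P2: D(K, 12) = 3; 3 ⊕ 15 = 12.
P3: D(K, 0) = 7; 7 ⊕ 12 = 11.
P4: D(K, 6) = 13; 13 ⊕ 0 = 13.
P5: D(K, 2) = 9; 9 ⊕ 6 = 15.

P1 = 8, P2 = 12, P3 = 11, P4 = 13, P5 = 15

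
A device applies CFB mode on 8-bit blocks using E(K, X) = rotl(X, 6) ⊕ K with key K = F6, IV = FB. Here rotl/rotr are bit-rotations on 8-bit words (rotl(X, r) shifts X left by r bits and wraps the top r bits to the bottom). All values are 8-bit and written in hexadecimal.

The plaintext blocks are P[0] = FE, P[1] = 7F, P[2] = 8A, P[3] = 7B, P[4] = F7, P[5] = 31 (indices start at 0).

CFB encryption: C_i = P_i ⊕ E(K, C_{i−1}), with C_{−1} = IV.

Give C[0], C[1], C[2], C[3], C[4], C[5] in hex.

C[0]: E(K, FB) = 08; FE ⊕ 08 = F6.
C[1]: E(K, F6) = 4B; 7F ⊕ 4B = 34.
C[2]: E(K, 34) = FB; 8A ⊕ FB = 71.
C[3]: E(K, 71) = AA; 7B ⊕ AA = D1.
C[4]: E(K, D1) = 82; F7 ⊕ 82 = 75.
C[5]: E(K, 75) = AB; 31 ⊕ AB = 9A.

C[0] = F6, C[1] = 34, C[2] = 71, C[3] = D1, C[4] = 75, C[5] = 9A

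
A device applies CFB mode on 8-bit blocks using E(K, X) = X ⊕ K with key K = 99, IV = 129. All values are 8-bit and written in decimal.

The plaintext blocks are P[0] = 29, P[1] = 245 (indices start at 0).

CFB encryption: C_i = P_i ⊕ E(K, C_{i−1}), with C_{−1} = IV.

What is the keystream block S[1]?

C[0]: E(K, 129) = 226; 29 ⊕ 226 = 255.
C[1]: E(K, 255) = 156; 245 ⊕ 156 = 105.
So S[1] = 156.

156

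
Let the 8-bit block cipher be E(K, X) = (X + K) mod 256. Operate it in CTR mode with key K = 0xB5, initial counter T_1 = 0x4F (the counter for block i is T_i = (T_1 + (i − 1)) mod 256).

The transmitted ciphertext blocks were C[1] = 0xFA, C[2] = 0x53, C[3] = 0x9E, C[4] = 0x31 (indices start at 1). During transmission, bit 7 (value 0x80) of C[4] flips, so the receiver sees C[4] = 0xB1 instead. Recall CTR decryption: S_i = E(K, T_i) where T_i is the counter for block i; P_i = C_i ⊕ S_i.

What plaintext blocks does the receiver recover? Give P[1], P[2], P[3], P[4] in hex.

P[1] = 0xFE, P[2] = 0x56, P[3] = 0x98, P[4] = 0xB6

Only C[4] changed, to 0xB1. In CTR, a change in C_i flips the same bit in P_i only; the keystream is unaffected. Decrypting the received ciphertext:
P[1]: T = 0x4F, S = E(K, T) = 0x04; 0xFA ⊕ 0x04 = 0xFE.
P[2]: T = 0x50, S = E(K, T) = 0x05; 0x53 ⊕ 0x05 = 0x56.
P[3]: T = 0x51, S = E(K, T) = 0x06; 0x9E ⊕ 0x06 = 0x98.
P[4]: T = 0x52, S = E(K, T) = 0x07; 0xB1 ⊕ 0x07 = 0xB6.
Blocks that differ from the original plaintext: P[4].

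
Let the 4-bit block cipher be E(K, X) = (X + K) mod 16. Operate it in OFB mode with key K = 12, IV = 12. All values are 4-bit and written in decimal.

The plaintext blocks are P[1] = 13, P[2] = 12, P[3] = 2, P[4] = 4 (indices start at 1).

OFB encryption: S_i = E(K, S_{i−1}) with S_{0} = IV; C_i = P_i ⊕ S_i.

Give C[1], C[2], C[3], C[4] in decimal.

C[1] = 5, C[2] = 8, C[3] = 2, C[4] = 8

C[1]: S = E(K, 12) = 8; 13 ⊕ 8 = 5.
C[2]: S = E(K, 8) = 4; 12 ⊕ 4 = 8.
C[3]: S = E(K, 4) = 0; 2 ⊕ 0 = 2.
C[4]: S = E(K, 0) = 12; 4 ⊕ 12 = 8.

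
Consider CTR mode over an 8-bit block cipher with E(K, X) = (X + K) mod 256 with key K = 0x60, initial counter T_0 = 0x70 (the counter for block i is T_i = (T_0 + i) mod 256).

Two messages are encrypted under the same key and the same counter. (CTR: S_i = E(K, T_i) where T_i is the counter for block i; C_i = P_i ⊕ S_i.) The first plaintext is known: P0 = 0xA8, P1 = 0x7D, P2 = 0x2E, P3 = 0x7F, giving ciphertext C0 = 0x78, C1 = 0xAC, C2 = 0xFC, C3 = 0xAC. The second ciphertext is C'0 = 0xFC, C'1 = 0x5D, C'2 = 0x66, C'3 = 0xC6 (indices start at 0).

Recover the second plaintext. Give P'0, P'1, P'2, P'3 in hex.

In CTR with a reused counter, both messages share the same keystream S_i, so C_i ⊕ C'_i = P_i ⊕ P'_i and thus P'_i = P_i ⊕ C_i ⊕ C'_i.
P'0: 0xA8 ⊕ 0x78 ⊕ 0xFC = 0x2C.
P'1: 0x7D ⊕ 0xAC ⊕ 0x5D = 0x8C.
P'2: 0x2E ⊕ 0xFC ⊕ 0x66 = 0xB4.
P'3: 0x7F ⊕ 0xAC ⊕ 0xC6 = 0x15.

P'0 = 0x2C, P'1 = 0x8C, P'2 = 0xB4, P'3 = 0x15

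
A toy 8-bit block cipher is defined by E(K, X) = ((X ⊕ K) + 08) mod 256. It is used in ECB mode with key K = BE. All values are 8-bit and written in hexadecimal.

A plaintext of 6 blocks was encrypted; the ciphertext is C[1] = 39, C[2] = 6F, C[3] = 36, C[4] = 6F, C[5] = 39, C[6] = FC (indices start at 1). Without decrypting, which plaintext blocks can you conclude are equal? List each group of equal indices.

ECB encrypts each block independently with the same key, so equal ciphertext blocks imply equal plaintext blocks.
C[1] = C[5] = 39, so P[1] = P[5].
C[2] = C[4] = 6F, so P[2] = P[4].

P[1] = P[5]; P[2] = P[4]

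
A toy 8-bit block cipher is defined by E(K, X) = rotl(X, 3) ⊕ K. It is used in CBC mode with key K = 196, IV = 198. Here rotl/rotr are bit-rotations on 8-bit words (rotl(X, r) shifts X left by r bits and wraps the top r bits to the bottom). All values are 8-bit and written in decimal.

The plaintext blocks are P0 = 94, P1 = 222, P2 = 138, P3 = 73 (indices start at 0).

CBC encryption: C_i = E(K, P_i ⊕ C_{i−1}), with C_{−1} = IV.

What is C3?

C3 = 134

C0: P0 ⊕ 198 = 152; E(K, 152) = 0.
C1: P1 ⊕ 0 = 222; E(K, 222) = 50.
C2: P2 ⊕ 50 = 184; E(K, 184) = 1.
C3: P3 ⊕ 1 = 72; E(K, 72) = 134.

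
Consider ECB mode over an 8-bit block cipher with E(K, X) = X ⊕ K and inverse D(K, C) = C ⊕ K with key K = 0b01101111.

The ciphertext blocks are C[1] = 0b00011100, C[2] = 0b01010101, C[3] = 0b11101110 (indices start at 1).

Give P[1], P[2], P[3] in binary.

ECB decryption: P_i = D(K, C_i).
P[1]: D(K, 0b00011100) = 0b01110011.
P[2]: D(K, 0b01010101) = 0b00111010.
P[3]: D(K, 0b11101110) = 0b10000001.

P[1] = 0b01110011, P[2] = 0b00111010, P[3] = 0b10000001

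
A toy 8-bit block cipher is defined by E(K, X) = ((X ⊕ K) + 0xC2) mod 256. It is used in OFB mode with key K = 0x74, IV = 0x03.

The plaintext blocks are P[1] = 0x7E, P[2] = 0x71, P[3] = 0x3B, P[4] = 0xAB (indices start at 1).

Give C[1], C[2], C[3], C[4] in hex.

C[1] = 0x47, C[2] = 0x7E, C[3] = 0x06, C[4] = 0xA0

OFB encryption: S_i = E(K, S_{i−1}) with S_{0} = IV; C_i = P_i ⊕ S_i.
C[1]: S = E(K, 0x03) = 0x39; 0x7E ⊕ 0x39 = 0x47.
C[2]: S = E(K, 0x39) = 0x0F; 0x71 ⊕ 0x0F = 0x7E.
C[3]: S = E(K, 0x0F) = 0x3D; 0x3B ⊕ 0x3D = 0x06.
C[4]: S = E(K, 0x3D) = 0x0B; 0xAB ⊕ 0x0B = 0xA0.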